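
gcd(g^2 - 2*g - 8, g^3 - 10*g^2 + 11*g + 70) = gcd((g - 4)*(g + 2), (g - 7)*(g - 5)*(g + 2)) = g + 2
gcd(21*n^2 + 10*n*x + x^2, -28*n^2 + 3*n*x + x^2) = 7*n + x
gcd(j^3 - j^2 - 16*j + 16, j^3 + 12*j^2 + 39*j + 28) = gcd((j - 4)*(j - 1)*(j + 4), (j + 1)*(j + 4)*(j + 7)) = j + 4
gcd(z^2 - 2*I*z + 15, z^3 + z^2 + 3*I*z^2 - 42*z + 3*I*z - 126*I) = z + 3*I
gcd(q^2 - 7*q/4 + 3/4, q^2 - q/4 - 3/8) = q - 3/4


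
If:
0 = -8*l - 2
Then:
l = -1/4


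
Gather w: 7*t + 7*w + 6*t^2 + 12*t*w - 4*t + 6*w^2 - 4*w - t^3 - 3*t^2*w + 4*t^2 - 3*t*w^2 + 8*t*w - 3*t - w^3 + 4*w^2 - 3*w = -t^3 + 10*t^2 - w^3 + w^2*(10 - 3*t) + w*(-3*t^2 + 20*t)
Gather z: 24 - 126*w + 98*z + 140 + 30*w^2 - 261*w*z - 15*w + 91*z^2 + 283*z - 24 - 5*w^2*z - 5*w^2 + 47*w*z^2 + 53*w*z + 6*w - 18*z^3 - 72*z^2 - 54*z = 25*w^2 - 135*w - 18*z^3 + z^2*(47*w + 19) + z*(-5*w^2 - 208*w + 327) + 140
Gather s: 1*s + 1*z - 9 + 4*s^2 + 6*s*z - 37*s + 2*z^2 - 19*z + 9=4*s^2 + s*(6*z - 36) + 2*z^2 - 18*z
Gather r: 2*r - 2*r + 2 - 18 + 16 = 0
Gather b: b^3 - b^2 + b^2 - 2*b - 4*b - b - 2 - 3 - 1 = b^3 - 7*b - 6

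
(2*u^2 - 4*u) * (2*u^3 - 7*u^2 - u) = 4*u^5 - 22*u^4 + 26*u^3 + 4*u^2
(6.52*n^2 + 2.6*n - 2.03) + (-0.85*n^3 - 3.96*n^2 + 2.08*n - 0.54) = -0.85*n^3 + 2.56*n^2 + 4.68*n - 2.57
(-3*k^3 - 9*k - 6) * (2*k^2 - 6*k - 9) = -6*k^5 + 18*k^4 + 9*k^3 + 42*k^2 + 117*k + 54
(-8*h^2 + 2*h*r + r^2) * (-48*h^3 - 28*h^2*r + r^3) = 384*h^5 + 128*h^4*r - 104*h^3*r^2 - 36*h^2*r^3 + 2*h*r^4 + r^5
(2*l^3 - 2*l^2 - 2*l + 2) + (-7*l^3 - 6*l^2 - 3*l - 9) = -5*l^3 - 8*l^2 - 5*l - 7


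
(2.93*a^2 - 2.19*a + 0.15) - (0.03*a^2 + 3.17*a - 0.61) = 2.9*a^2 - 5.36*a + 0.76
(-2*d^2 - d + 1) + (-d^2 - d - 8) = -3*d^2 - 2*d - 7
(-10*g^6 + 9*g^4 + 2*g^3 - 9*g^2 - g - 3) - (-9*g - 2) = -10*g^6 + 9*g^4 + 2*g^3 - 9*g^2 + 8*g - 1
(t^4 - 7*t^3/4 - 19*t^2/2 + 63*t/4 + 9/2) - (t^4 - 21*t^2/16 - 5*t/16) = -7*t^3/4 - 131*t^2/16 + 257*t/16 + 9/2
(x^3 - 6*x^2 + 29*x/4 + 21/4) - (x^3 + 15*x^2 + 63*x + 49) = -21*x^2 - 223*x/4 - 175/4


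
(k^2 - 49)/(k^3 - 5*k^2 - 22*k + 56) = (k + 7)/(k^2 + 2*k - 8)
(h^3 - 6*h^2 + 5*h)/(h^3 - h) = (h - 5)/(h + 1)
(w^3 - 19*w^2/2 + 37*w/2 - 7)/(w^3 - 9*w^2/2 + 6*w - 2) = (w - 7)/(w - 2)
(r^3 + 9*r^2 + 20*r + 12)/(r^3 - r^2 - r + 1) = (r^2 + 8*r + 12)/(r^2 - 2*r + 1)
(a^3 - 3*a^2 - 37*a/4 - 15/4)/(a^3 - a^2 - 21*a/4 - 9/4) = (a - 5)/(a - 3)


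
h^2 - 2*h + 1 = (h - 1)^2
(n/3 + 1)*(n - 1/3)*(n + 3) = n^3/3 + 17*n^2/9 + 7*n/3 - 1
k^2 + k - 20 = (k - 4)*(k + 5)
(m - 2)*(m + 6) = m^2 + 4*m - 12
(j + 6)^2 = j^2 + 12*j + 36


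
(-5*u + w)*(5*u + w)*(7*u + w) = -175*u^3 - 25*u^2*w + 7*u*w^2 + w^3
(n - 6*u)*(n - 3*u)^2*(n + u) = n^4 - 11*n^3*u + 33*n^2*u^2 - 9*n*u^3 - 54*u^4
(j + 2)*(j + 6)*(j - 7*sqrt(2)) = j^3 - 7*sqrt(2)*j^2 + 8*j^2 - 56*sqrt(2)*j + 12*j - 84*sqrt(2)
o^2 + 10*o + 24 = (o + 4)*(o + 6)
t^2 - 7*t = t*(t - 7)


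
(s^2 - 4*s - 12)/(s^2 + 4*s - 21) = (s^2 - 4*s - 12)/(s^2 + 4*s - 21)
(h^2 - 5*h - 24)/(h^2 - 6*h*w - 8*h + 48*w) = (-h - 3)/(-h + 6*w)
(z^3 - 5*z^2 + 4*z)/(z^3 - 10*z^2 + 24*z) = (z - 1)/(z - 6)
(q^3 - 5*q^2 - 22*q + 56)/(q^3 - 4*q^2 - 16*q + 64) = (q^2 - 9*q + 14)/(q^2 - 8*q + 16)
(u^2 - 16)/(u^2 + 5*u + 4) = (u - 4)/(u + 1)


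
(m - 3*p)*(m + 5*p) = m^2 + 2*m*p - 15*p^2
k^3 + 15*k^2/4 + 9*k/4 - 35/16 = (k - 1/2)*(k + 7/4)*(k + 5/2)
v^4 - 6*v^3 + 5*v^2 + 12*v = v*(v - 4)*(v - 3)*(v + 1)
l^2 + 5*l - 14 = (l - 2)*(l + 7)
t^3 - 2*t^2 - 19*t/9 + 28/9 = (t - 7/3)*(t - 1)*(t + 4/3)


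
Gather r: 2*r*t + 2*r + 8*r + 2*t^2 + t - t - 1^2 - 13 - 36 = r*(2*t + 10) + 2*t^2 - 50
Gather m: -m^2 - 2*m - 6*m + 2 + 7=-m^2 - 8*m + 9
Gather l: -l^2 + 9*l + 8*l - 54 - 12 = -l^2 + 17*l - 66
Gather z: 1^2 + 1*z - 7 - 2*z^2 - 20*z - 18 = -2*z^2 - 19*z - 24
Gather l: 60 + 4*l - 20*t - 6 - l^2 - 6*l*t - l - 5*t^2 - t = -l^2 + l*(3 - 6*t) - 5*t^2 - 21*t + 54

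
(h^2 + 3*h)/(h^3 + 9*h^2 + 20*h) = (h + 3)/(h^2 + 9*h + 20)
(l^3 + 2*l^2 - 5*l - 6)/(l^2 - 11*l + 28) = (l^3 + 2*l^2 - 5*l - 6)/(l^2 - 11*l + 28)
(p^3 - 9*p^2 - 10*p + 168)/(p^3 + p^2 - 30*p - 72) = (p - 7)/(p + 3)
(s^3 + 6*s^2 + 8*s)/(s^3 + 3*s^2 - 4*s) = (s + 2)/(s - 1)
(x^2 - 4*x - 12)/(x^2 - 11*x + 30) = (x + 2)/(x - 5)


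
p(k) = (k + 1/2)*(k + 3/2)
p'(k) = 2*k + 2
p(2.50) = 12.00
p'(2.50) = 7.00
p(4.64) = 31.56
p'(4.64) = 11.28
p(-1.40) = -0.09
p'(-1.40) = -0.80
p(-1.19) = -0.21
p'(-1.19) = -0.38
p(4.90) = 34.56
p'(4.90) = 11.80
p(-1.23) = -0.20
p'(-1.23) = -0.46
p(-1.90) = 0.56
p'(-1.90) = -1.80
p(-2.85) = 3.17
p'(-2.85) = -3.70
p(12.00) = 168.75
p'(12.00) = 26.00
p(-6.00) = 24.75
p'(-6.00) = -10.00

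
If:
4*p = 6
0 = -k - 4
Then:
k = -4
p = 3/2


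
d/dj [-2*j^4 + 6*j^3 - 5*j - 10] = -8*j^3 + 18*j^2 - 5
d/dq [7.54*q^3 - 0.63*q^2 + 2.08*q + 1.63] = 22.62*q^2 - 1.26*q + 2.08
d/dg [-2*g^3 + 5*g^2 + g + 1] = -6*g^2 + 10*g + 1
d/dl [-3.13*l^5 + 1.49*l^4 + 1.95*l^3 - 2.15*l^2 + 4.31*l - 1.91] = -15.65*l^4 + 5.96*l^3 + 5.85*l^2 - 4.3*l + 4.31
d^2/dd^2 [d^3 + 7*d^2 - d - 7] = 6*d + 14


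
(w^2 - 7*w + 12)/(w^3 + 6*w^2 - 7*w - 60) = (w - 4)/(w^2 + 9*w + 20)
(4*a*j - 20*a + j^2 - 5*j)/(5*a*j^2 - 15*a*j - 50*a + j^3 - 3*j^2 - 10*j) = (4*a + j)/(5*a*j + 10*a + j^2 + 2*j)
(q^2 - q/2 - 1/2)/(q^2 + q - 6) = (q^2 - q/2 - 1/2)/(q^2 + q - 6)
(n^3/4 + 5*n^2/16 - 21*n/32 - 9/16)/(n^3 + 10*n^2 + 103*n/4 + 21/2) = (8*n^3 + 10*n^2 - 21*n - 18)/(8*(4*n^3 + 40*n^2 + 103*n + 42))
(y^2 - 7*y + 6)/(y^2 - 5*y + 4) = (y - 6)/(y - 4)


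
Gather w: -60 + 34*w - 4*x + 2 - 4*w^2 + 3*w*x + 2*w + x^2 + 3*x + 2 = -4*w^2 + w*(3*x + 36) + x^2 - x - 56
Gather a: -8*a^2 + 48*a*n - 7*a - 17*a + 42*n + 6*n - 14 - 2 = -8*a^2 + a*(48*n - 24) + 48*n - 16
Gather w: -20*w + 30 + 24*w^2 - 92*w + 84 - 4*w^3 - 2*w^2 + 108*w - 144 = -4*w^3 + 22*w^2 - 4*w - 30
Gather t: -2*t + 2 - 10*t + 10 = 12 - 12*t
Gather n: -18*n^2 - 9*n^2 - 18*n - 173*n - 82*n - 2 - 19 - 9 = -27*n^2 - 273*n - 30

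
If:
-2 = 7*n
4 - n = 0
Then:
No Solution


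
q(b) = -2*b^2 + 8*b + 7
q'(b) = 8 - 4*b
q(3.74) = 8.94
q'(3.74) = -6.96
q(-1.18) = -5.22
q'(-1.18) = 12.72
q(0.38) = 9.75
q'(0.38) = 6.48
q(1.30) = 14.02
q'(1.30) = 2.80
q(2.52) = 14.46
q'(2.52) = -2.08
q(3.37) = 11.25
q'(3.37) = -5.48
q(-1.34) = -7.31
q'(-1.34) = 13.36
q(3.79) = 8.59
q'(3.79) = -7.16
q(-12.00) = -377.00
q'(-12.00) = 56.00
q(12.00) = -185.00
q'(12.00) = -40.00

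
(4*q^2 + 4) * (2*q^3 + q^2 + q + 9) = 8*q^5 + 4*q^4 + 12*q^3 + 40*q^2 + 4*q + 36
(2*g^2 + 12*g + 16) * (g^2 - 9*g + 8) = 2*g^4 - 6*g^3 - 76*g^2 - 48*g + 128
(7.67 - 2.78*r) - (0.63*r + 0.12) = 7.55 - 3.41*r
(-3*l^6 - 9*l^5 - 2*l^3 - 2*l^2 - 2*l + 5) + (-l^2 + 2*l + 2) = -3*l^6 - 9*l^5 - 2*l^3 - 3*l^2 + 7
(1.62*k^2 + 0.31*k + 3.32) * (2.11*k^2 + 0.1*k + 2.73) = 3.4182*k^4 + 0.8161*k^3 + 11.4588*k^2 + 1.1783*k + 9.0636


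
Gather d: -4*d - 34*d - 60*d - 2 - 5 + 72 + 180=245 - 98*d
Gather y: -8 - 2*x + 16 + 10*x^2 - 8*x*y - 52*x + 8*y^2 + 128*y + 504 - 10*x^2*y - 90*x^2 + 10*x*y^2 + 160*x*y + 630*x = -80*x^2 + 576*x + y^2*(10*x + 8) + y*(-10*x^2 + 152*x + 128) + 512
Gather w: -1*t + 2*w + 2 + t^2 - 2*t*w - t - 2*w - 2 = t^2 - 2*t*w - 2*t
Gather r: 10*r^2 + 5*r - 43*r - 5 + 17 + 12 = 10*r^2 - 38*r + 24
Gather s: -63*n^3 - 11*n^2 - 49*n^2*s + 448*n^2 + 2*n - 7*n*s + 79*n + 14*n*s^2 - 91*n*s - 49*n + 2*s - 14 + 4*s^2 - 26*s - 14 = -63*n^3 + 437*n^2 + 32*n + s^2*(14*n + 4) + s*(-49*n^2 - 98*n - 24) - 28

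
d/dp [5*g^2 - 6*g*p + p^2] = -6*g + 2*p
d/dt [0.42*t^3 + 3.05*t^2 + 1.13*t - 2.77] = 1.26*t^2 + 6.1*t + 1.13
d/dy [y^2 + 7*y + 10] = 2*y + 7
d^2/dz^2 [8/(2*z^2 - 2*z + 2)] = 8*(-z^2 + z + (2*z - 1)^2 - 1)/(z^2 - z + 1)^3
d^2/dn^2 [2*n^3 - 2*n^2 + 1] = 12*n - 4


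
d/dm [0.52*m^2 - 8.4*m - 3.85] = 1.04*m - 8.4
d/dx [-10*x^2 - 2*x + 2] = -20*x - 2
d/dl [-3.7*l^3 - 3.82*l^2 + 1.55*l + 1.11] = -11.1*l^2 - 7.64*l + 1.55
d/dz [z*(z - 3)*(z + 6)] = 3*z^2 + 6*z - 18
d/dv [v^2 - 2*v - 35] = 2*v - 2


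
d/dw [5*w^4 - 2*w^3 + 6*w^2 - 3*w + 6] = 20*w^3 - 6*w^2 + 12*w - 3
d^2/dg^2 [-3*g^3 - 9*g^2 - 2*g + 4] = -18*g - 18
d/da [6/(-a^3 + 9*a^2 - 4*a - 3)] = 6*(3*a^2 - 18*a + 4)/(a^3 - 9*a^2 + 4*a + 3)^2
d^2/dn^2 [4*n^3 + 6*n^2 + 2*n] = 24*n + 12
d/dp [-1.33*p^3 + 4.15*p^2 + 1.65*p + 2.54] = -3.99*p^2 + 8.3*p + 1.65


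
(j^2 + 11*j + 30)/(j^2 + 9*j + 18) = (j + 5)/(j + 3)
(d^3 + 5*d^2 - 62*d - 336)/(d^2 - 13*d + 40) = (d^2 + 13*d + 42)/(d - 5)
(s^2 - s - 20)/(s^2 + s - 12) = (s - 5)/(s - 3)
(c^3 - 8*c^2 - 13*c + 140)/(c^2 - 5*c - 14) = (c^2 - c - 20)/(c + 2)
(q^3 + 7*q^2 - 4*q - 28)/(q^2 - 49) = (q^2 - 4)/(q - 7)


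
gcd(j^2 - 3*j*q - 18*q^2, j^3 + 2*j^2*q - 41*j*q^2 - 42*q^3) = -j + 6*q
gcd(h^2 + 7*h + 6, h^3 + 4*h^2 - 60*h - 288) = h + 6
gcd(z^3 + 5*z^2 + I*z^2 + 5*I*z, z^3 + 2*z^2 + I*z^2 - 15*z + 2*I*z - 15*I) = z^2 + z*(5 + I) + 5*I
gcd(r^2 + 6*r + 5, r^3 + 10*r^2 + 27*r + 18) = r + 1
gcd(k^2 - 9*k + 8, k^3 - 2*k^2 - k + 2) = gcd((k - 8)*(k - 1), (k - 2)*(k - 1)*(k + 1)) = k - 1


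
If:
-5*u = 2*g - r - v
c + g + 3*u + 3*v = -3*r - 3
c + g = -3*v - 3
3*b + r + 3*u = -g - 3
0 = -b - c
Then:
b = v/5 - 3/5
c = 3/5 - v/5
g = -14*v/5 - 18/5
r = -11*v/10 - 6/5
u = 11*v/10 + 6/5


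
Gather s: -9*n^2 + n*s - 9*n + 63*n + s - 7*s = -9*n^2 + 54*n + s*(n - 6)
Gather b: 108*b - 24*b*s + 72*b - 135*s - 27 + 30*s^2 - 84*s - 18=b*(180 - 24*s) + 30*s^2 - 219*s - 45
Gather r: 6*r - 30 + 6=6*r - 24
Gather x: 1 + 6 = 7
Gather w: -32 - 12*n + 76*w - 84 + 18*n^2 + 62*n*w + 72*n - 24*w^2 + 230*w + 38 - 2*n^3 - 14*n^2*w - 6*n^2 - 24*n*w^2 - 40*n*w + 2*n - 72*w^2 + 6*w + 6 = -2*n^3 + 12*n^2 + 62*n + w^2*(-24*n - 96) + w*(-14*n^2 + 22*n + 312) - 72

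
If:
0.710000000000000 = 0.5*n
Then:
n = 1.42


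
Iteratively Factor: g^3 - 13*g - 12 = (g + 1)*(g^2 - g - 12) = (g + 1)*(g + 3)*(g - 4)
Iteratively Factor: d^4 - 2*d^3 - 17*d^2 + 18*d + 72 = (d + 3)*(d^3 - 5*d^2 - 2*d + 24) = (d + 2)*(d + 3)*(d^2 - 7*d + 12) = (d - 4)*(d + 2)*(d + 3)*(d - 3)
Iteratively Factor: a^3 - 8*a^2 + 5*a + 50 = (a - 5)*(a^2 - 3*a - 10) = (a - 5)^2*(a + 2)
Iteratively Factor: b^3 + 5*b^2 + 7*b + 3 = (b + 1)*(b^2 + 4*b + 3) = (b + 1)*(b + 3)*(b + 1)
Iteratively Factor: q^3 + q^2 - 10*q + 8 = (q + 4)*(q^2 - 3*q + 2) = (q - 1)*(q + 4)*(q - 2)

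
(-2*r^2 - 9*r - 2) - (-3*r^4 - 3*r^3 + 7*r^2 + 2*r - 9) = 3*r^4 + 3*r^3 - 9*r^2 - 11*r + 7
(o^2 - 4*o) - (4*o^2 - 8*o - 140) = -3*o^2 + 4*o + 140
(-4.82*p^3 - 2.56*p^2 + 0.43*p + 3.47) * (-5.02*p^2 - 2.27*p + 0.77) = 24.1964*p^5 + 23.7926*p^4 - 0.0587999999999997*p^3 - 20.3667*p^2 - 7.5458*p + 2.6719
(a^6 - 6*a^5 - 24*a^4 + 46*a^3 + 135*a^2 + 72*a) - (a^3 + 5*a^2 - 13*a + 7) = a^6 - 6*a^5 - 24*a^4 + 45*a^3 + 130*a^2 + 85*a - 7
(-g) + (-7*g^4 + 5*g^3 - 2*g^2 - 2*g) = -7*g^4 + 5*g^3 - 2*g^2 - 3*g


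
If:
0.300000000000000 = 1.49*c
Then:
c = 0.20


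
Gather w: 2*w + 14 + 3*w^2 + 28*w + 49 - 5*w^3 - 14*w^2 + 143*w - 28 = -5*w^3 - 11*w^2 + 173*w + 35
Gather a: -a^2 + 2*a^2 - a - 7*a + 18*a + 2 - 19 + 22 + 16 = a^2 + 10*a + 21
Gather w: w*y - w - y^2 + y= w*(y - 1) - y^2 + y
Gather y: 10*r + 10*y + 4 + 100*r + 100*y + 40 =110*r + 110*y + 44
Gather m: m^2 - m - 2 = m^2 - m - 2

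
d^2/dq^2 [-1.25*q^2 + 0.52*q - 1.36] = -2.50000000000000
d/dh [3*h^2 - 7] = 6*h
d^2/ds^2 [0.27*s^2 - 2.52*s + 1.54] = 0.540000000000000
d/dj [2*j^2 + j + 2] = 4*j + 1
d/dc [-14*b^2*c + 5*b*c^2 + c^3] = -14*b^2 + 10*b*c + 3*c^2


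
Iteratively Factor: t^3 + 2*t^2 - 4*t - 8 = (t + 2)*(t^2 - 4) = (t - 2)*(t + 2)*(t + 2)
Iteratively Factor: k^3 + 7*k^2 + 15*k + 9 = (k + 3)*(k^2 + 4*k + 3) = (k + 3)^2*(k + 1)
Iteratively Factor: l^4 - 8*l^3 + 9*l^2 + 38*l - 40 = (l + 2)*(l^3 - 10*l^2 + 29*l - 20) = (l - 5)*(l + 2)*(l^2 - 5*l + 4) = (l - 5)*(l - 4)*(l + 2)*(l - 1)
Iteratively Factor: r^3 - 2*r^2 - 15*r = (r - 5)*(r^2 + 3*r) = (r - 5)*(r + 3)*(r)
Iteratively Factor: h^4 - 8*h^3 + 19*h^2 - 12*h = (h - 4)*(h^3 - 4*h^2 + 3*h) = (h - 4)*(h - 1)*(h^2 - 3*h) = (h - 4)*(h - 3)*(h - 1)*(h)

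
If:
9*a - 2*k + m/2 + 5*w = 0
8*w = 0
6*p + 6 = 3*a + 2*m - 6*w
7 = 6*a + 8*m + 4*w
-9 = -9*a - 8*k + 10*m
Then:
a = 16/51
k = 855/544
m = 87/136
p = -257/408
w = 0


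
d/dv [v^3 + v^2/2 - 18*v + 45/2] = 3*v^2 + v - 18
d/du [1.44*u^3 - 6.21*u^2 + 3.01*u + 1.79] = 4.32*u^2 - 12.42*u + 3.01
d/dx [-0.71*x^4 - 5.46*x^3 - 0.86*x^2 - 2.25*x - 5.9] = -2.84*x^3 - 16.38*x^2 - 1.72*x - 2.25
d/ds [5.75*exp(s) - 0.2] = 5.75*exp(s)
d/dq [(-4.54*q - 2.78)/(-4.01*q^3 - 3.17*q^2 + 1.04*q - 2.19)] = (-36.4108*q^3 - 47.8352*q^2 - 17.6252*q + 12.8338)/(16.0801*q^6 + 25.4234*q^5 + 1.7081*q^4 + 10.9702*q^3 + 14.9662*q^2 - 4.5552*q + 4.7961)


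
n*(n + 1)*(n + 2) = n^3 + 3*n^2 + 2*n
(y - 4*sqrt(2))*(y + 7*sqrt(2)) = y^2 + 3*sqrt(2)*y - 56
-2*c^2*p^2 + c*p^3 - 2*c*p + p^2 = p*(-2*c + p)*(c*p + 1)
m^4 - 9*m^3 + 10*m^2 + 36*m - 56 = (m - 7)*(m - 2)^2*(m + 2)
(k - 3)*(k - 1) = k^2 - 4*k + 3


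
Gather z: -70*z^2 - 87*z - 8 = -70*z^2 - 87*z - 8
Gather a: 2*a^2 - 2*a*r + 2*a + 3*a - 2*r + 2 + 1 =2*a^2 + a*(5 - 2*r) - 2*r + 3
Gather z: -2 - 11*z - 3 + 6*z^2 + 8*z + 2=6*z^2 - 3*z - 3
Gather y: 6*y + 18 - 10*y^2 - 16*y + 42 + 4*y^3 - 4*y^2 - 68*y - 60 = 4*y^3 - 14*y^2 - 78*y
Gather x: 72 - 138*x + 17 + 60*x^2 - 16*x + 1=60*x^2 - 154*x + 90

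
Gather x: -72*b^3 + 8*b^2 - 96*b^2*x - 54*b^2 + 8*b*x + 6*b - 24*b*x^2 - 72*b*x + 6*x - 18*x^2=-72*b^3 - 46*b^2 + 6*b + x^2*(-24*b - 18) + x*(-96*b^2 - 64*b + 6)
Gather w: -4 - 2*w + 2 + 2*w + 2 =0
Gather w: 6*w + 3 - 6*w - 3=0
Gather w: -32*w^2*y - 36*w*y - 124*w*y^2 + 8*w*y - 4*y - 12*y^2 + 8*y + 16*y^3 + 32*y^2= -32*w^2*y + w*(-124*y^2 - 28*y) + 16*y^3 + 20*y^2 + 4*y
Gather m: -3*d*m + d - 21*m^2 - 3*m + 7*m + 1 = d - 21*m^2 + m*(4 - 3*d) + 1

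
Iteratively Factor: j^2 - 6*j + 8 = (j - 2)*(j - 4)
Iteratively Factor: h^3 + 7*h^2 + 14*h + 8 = (h + 1)*(h^2 + 6*h + 8) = (h + 1)*(h + 4)*(h + 2)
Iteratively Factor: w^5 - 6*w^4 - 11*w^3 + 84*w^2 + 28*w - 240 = (w - 2)*(w^4 - 4*w^3 - 19*w^2 + 46*w + 120) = (w - 5)*(w - 2)*(w^3 + w^2 - 14*w - 24) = (w - 5)*(w - 2)*(w + 2)*(w^2 - w - 12) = (w - 5)*(w - 2)*(w + 2)*(w + 3)*(w - 4)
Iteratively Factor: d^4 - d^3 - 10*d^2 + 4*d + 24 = (d + 2)*(d^3 - 3*d^2 - 4*d + 12) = (d + 2)^2*(d^2 - 5*d + 6) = (d - 2)*(d + 2)^2*(d - 3)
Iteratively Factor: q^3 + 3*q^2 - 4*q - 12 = (q + 2)*(q^2 + q - 6) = (q - 2)*(q + 2)*(q + 3)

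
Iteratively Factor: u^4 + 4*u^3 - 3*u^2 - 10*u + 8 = (u - 1)*(u^3 + 5*u^2 + 2*u - 8) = (u - 1)*(u + 4)*(u^2 + u - 2) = (u - 1)*(u + 2)*(u + 4)*(u - 1)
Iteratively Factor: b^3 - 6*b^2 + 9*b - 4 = (b - 4)*(b^2 - 2*b + 1) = (b - 4)*(b - 1)*(b - 1)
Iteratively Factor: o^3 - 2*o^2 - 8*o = (o)*(o^2 - 2*o - 8) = o*(o - 4)*(o + 2)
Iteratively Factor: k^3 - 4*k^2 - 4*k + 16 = (k - 4)*(k^2 - 4) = (k - 4)*(k - 2)*(k + 2)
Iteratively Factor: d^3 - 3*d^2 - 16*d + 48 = (d + 4)*(d^2 - 7*d + 12) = (d - 4)*(d + 4)*(d - 3)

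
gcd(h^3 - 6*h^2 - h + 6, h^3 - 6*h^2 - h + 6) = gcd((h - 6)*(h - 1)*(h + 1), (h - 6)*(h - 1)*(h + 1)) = h^3 - 6*h^2 - h + 6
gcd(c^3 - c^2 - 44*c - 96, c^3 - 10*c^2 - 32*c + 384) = c - 8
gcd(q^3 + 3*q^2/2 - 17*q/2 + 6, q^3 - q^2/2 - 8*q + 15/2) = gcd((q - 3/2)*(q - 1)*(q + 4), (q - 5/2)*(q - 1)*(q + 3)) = q - 1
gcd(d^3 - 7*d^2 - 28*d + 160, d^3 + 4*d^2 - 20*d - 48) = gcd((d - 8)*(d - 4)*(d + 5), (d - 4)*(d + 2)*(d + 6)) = d - 4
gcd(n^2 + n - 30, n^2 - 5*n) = n - 5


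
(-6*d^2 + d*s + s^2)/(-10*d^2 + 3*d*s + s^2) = (3*d + s)/(5*d + s)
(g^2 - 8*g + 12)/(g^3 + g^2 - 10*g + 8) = (g - 6)/(g^2 + 3*g - 4)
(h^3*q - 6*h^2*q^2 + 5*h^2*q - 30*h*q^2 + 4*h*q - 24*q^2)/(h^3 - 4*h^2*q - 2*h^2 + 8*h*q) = q*(h^3 - 6*h^2*q + 5*h^2 - 30*h*q + 4*h - 24*q)/(h*(h^2 - 4*h*q - 2*h + 8*q))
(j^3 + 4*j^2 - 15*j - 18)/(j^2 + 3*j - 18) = j + 1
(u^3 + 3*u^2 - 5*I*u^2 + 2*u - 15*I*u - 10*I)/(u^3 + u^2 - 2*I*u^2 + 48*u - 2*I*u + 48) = (u^2 + u*(2 - 5*I) - 10*I)/(u^2 - 2*I*u + 48)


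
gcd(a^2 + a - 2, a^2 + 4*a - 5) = a - 1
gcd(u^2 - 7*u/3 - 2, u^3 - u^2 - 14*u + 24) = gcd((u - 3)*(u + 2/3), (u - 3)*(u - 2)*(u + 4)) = u - 3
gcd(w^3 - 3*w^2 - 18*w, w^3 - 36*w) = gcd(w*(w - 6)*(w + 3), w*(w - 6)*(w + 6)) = w^2 - 6*w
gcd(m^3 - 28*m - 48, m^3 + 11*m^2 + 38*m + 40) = m^2 + 6*m + 8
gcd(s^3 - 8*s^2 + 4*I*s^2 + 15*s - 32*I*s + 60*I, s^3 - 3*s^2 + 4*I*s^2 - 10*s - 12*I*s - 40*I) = s^2 + s*(-5 + 4*I) - 20*I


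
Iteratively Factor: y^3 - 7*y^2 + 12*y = (y - 3)*(y^2 - 4*y) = (y - 4)*(y - 3)*(y)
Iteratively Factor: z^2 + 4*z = (z + 4)*(z)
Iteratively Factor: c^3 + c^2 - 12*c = (c + 4)*(c^2 - 3*c) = (c - 3)*(c + 4)*(c)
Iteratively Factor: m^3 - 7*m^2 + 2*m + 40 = (m + 2)*(m^2 - 9*m + 20) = (m - 5)*(m + 2)*(m - 4)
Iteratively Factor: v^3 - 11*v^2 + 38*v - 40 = (v - 4)*(v^2 - 7*v + 10) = (v - 4)*(v - 2)*(v - 5)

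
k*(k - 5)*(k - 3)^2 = k^4 - 11*k^3 + 39*k^2 - 45*k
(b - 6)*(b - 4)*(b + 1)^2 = b^4 - 8*b^3 + 5*b^2 + 38*b + 24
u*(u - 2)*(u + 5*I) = u^3 - 2*u^2 + 5*I*u^2 - 10*I*u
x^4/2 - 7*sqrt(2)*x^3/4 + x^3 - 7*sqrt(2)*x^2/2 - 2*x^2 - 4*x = x*(x/2 + 1)*(x - 4*sqrt(2))*(x + sqrt(2)/2)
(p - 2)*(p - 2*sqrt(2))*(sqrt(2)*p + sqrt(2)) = sqrt(2)*p^3 - 4*p^2 - sqrt(2)*p^2 - 2*sqrt(2)*p + 4*p + 8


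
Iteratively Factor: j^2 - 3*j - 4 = (j + 1)*(j - 4)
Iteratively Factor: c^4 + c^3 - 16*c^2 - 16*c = (c - 4)*(c^3 + 5*c^2 + 4*c) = (c - 4)*(c + 1)*(c^2 + 4*c) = (c - 4)*(c + 1)*(c + 4)*(c)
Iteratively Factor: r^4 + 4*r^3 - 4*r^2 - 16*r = (r + 2)*(r^3 + 2*r^2 - 8*r) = (r - 2)*(r + 2)*(r^2 + 4*r) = (r - 2)*(r + 2)*(r + 4)*(r)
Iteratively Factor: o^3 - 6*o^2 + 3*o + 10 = (o - 2)*(o^2 - 4*o - 5) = (o - 2)*(o + 1)*(o - 5)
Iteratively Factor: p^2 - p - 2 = (p - 2)*(p + 1)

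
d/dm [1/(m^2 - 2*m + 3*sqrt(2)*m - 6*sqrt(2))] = (-2*m - 3*sqrt(2) + 2)/(m^2 - 2*m + 3*sqrt(2)*m - 6*sqrt(2))^2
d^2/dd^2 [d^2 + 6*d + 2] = 2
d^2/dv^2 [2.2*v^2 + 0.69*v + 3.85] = 4.40000000000000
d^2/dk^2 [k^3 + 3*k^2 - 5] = 6*k + 6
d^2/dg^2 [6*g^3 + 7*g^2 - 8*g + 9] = 36*g + 14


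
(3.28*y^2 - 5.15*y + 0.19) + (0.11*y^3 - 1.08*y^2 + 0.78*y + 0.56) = 0.11*y^3 + 2.2*y^2 - 4.37*y + 0.75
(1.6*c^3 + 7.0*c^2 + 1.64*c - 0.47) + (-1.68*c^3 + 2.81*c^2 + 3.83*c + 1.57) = -0.0799999999999998*c^3 + 9.81*c^2 + 5.47*c + 1.1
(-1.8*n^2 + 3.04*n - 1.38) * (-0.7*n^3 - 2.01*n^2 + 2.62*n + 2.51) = 1.26*n^5 + 1.49*n^4 - 9.8604*n^3 + 6.2206*n^2 + 4.0148*n - 3.4638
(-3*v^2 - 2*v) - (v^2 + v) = -4*v^2 - 3*v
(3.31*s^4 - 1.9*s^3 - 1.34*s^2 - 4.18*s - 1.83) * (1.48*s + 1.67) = 4.8988*s^5 + 2.7157*s^4 - 5.1562*s^3 - 8.4242*s^2 - 9.689*s - 3.0561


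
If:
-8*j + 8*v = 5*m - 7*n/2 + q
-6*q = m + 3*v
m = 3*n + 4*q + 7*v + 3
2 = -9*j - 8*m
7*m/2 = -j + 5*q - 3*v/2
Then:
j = -37/39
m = 85/104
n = 667/1248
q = 469/2496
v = -809/1248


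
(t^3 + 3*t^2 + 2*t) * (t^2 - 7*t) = t^5 - 4*t^4 - 19*t^3 - 14*t^2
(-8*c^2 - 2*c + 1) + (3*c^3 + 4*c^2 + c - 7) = 3*c^3 - 4*c^2 - c - 6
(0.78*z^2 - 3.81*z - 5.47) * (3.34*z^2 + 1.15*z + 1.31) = 2.6052*z^4 - 11.8284*z^3 - 21.6295*z^2 - 11.2816*z - 7.1657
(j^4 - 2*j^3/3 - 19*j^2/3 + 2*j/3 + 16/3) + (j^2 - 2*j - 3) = j^4 - 2*j^3/3 - 16*j^2/3 - 4*j/3 + 7/3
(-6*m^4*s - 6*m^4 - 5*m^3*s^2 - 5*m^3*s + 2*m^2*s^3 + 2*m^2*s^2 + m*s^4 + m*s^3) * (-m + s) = 6*m^5*s + 6*m^5 - m^4*s^2 - m^4*s - 7*m^3*s^3 - 7*m^3*s^2 + m^2*s^4 + m^2*s^3 + m*s^5 + m*s^4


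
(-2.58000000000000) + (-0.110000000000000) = -2.69000000000000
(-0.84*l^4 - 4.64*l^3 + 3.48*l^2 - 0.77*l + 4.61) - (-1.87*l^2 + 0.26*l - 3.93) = -0.84*l^4 - 4.64*l^3 + 5.35*l^2 - 1.03*l + 8.54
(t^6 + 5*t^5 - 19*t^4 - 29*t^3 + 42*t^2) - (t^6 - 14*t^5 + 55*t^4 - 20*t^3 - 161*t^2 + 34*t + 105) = 19*t^5 - 74*t^4 - 9*t^3 + 203*t^2 - 34*t - 105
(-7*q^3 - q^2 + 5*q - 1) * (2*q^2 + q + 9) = -14*q^5 - 9*q^4 - 54*q^3 - 6*q^2 + 44*q - 9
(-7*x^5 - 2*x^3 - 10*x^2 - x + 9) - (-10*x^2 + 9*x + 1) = -7*x^5 - 2*x^3 - 10*x + 8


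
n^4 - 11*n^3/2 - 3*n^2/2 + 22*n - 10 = (n - 5)*(n - 2)*(n - 1/2)*(n + 2)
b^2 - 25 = (b - 5)*(b + 5)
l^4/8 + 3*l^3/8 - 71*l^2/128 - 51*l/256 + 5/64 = (l/4 + 1)*(l/2 + 1/4)*(l - 5/4)*(l - 1/4)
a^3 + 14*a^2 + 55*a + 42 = (a + 1)*(a + 6)*(a + 7)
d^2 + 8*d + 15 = (d + 3)*(d + 5)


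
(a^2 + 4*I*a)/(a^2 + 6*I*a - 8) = a/(a + 2*I)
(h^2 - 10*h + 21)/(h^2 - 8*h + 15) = (h - 7)/(h - 5)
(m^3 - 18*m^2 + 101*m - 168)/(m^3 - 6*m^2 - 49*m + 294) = (m^2 - 11*m + 24)/(m^2 + m - 42)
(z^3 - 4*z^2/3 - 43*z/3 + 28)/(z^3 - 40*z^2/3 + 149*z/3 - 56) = (z + 4)/(z - 8)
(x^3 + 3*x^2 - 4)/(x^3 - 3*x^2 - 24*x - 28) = (x - 1)/(x - 7)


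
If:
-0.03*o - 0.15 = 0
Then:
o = -5.00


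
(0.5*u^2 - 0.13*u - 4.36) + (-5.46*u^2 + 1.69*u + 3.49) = -4.96*u^2 + 1.56*u - 0.87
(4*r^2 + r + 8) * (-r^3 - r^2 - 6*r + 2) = -4*r^5 - 5*r^4 - 33*r^3 - 6*r^2 - 46*r + 16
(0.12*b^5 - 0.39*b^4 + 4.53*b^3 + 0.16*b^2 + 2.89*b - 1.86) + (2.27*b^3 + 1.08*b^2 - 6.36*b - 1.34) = 0.12*b^5 - 0.39*b^4 + 6.8*b^3 + 1.24*b^2 - 3.47*b - 3.2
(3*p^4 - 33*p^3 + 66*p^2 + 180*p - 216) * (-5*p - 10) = -15*p^5 + 135*p^4 - 1560*p^2 - 720*p + 2160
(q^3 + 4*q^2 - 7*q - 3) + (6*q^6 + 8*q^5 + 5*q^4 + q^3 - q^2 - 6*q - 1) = 6*q^6 + 8*q^5 + 5*q^4 + 2*q^3 + 3*q^2 - 13*q - 4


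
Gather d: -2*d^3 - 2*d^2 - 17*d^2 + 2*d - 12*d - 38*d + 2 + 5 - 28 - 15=-2*d^3 - 19*d^2 - 48*d - 36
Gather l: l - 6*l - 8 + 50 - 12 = 30 - 5*l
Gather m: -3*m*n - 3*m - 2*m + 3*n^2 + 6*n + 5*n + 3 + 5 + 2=m*(-3*n - 5) + 3*n^2 + 11*n + 10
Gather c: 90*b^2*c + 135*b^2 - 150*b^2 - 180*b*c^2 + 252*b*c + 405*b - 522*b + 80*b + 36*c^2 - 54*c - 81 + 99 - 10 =-15*b^2 - 37*b + c^2*(36 - 180*b) + c*(90*b^2 + 252*b - 54) + 8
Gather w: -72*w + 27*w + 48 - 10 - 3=35 - 45*w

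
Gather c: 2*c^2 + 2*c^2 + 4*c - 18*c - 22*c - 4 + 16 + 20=4*c^2 - 36*c + 32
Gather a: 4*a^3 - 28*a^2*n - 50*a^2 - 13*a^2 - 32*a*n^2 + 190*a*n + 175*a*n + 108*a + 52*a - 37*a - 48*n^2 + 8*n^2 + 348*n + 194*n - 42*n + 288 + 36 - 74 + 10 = 4*a^3 + a^2*(-28*n - 63) + a*(-32*n^2 + 365*n + 123) - 40*n^2 + 500*n + 260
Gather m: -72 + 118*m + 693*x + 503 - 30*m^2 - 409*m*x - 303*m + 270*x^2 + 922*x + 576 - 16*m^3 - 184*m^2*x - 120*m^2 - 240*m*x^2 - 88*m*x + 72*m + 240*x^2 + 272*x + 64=-16*m^3 + m^2*(-184*x - 150) + m*(-240*x^2 - 497*x - 113) + 510*x^2 + 1887*x + 1071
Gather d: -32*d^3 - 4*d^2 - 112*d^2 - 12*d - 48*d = -32*d^3 - 116*d^2 - 60*d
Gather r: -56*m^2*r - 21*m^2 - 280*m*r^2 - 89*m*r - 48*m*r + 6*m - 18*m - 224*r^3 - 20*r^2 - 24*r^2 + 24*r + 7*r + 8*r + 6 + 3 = -21*m^2 - 12*m - 224*r^3 + r^2*(-280*m - 44) + r*(-56*m^2 - 137*m + 39) + 9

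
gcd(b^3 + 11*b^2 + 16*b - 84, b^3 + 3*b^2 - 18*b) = b + 6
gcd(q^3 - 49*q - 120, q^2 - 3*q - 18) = q + 3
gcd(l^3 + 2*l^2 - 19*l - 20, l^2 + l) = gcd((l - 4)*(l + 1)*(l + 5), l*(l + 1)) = l + 1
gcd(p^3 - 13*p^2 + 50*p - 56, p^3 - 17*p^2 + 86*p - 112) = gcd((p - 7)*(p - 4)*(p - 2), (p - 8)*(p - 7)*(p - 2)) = p^2 - 9*p + 14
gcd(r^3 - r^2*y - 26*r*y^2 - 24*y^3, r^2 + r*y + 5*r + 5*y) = r + y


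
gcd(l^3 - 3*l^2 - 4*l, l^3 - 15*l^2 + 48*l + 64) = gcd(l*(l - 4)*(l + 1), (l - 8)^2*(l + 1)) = l + 1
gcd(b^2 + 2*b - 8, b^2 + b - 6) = b - 2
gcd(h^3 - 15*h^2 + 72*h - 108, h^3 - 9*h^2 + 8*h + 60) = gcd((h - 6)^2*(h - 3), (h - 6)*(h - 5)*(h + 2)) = h - 6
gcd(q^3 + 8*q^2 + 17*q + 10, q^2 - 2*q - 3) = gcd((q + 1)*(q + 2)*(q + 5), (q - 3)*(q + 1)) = q + 1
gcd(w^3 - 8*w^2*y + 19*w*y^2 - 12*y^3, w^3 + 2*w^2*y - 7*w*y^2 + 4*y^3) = -w + y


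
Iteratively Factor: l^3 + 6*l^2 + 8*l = (l)*(l^2 + 6*l + 8) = l*(l + 2)*(l + 4)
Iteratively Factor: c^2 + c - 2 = (c - 1)*(c + 2)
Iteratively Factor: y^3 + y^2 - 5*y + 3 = (y + 3)*(y^2 - 2*y + 1) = (y - 1)*(y + 3)*(y - 1)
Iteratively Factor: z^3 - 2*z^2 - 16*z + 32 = (z - 2)*(z^2 - 16) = (z - 2)*(z + 4)*(z - 4)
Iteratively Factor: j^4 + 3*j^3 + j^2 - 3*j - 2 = (j + 2)*(j^3 + j^2 - j - 1) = (j + 1)*(j + 2)*(j^2 - 1) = (j + 1)^2*(j + 2)*(j - 1)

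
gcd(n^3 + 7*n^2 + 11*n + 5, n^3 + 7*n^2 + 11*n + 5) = n^3 + 7*n^2 + 11*n + 5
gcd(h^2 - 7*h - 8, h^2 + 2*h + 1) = h + 1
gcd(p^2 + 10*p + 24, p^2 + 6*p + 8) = p + 4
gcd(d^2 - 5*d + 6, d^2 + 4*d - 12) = d - 2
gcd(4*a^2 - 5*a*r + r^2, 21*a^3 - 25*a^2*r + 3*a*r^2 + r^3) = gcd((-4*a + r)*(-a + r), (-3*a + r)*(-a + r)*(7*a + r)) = -a + r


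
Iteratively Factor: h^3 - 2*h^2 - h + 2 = (h - 2)*(h^2 - 1) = (h - 2)*(h + 1)*(h - 1)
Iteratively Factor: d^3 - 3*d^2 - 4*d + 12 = (d - 3)*(d^2 - 4) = (d - 3)*(d + 2)*(d - 2)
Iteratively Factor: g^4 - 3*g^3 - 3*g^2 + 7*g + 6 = (g + 1)*(g^3 - 4*g^2 + g + 6) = (g + 1)^2*(g^2 - 5*g + 6) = (g - 2)*(g + 1)^2*(g - 3)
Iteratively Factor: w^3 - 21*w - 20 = (w - 5)*(w^2 + 5*w + 4) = (w - 5)*(w + 4)*(w + 1)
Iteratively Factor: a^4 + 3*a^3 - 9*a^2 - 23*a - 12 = (a + 1)*(a^3 + 2*a^2 - 11*a - 12) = (a + 1)*(a + 4)*(a^2 - 2*a - 3) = (a - 3)*(a + 1)*(a + 4)*(a + 1)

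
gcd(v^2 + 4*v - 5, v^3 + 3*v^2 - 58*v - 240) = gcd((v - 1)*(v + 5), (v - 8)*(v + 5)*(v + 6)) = v + 5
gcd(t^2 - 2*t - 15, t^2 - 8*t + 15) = t - 5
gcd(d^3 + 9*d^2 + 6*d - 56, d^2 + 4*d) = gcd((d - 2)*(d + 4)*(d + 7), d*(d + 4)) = d + 4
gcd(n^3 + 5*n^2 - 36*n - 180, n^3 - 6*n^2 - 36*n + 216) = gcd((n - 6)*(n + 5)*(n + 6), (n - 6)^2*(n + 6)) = n^2 - 36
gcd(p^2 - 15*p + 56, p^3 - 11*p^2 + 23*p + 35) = p - 7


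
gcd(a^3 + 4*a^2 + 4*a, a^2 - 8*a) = a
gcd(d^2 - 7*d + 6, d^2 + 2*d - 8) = 1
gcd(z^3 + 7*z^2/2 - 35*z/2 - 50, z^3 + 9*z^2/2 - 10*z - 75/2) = z^2 + 15*z/2 + 25/2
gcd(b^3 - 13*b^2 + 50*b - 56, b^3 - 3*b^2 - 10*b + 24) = b^2 - 6*b + 8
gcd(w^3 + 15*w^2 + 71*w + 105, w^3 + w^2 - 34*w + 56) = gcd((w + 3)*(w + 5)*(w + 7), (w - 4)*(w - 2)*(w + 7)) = w + 7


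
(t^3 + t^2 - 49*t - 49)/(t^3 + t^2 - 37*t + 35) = (t^2 - 6*t - 7)/(t^2 - 6*t + 5)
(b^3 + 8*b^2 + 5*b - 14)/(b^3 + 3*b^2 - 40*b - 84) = (b - 1)/(b - 6)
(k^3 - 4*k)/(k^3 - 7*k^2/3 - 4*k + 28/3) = 3*k/(3*k - 7)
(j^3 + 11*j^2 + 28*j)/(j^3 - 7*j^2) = (j^2 + 11*j + 28)/(j*(j - 7))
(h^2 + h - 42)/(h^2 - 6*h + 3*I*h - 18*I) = (h + 7)/(h + 3*I)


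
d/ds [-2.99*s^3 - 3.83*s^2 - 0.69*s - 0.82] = -8.97*s^2 - 7.66*s - 0.69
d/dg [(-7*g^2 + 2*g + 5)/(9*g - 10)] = (-63*g^2 + 140*g - 65)/(81*g^2 - 180*g + 100)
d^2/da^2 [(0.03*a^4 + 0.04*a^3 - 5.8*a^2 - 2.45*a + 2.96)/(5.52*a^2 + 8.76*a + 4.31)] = (1.828224*a^6 + 8.703936*a^5 + 18.095184*a^4 + 433.97376*a^3 + 1384.836804*a^2 + 1212.977256*a + 282.962368)/(168.196608*a^6 + 800.762112*a^5 + 1664.756928*a^4 + 1922.686848*a^3 + 1299.837384*a^2 + 488.179908*a + 80.062991)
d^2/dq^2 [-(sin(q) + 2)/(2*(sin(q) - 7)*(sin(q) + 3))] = (sin(q)^5 + 12*sin(q)^4 + 100*sin(q)^3 + 104*sin(q)^2 + 195*sin(q) + 20)/(2*(sin(q) - 7)^3*(sin(q) + 3)^3)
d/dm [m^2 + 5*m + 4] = 2*m + 5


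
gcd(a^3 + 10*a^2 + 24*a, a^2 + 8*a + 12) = a + 6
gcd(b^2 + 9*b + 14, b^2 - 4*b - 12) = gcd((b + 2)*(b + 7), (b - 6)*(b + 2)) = b + 2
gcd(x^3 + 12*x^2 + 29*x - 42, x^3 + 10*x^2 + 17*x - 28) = x^2 + 6*x - 7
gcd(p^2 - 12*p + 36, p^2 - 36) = p - 6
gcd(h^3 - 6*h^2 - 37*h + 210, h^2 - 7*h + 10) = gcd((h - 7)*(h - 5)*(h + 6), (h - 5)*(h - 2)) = h - 5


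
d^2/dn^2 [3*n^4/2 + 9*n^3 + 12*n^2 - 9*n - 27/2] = 18*n^2 + 54*n + 24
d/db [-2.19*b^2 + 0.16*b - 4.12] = 0.16 - 4.38*b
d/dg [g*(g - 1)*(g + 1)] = 3*g^2 - 1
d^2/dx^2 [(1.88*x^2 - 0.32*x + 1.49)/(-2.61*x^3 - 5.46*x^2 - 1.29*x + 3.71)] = (-25.613496*x^6 + 13.079232*x^5 - 56.4605640000001*x^4 - 551.185704*x^3 - 487.927134*x^2 - 110.642238*x - 114.013726)/(17.779581*x^9 + 111.582198*x^8 + 259.787655*x^7 + 197.252307*x^6 - 188.817561*x^5 - 379.492344*x^4 - 46.866492*x^3 + 206.934525*x^2 + 53.267067*x - 51.064811)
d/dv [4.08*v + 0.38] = 4.08000000000000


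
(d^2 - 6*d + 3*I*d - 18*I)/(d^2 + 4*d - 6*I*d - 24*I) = (d^2 + d*(-6 + 3*I) - 18*I)/(d^2 + d*(4 - 6*I) - 24*I)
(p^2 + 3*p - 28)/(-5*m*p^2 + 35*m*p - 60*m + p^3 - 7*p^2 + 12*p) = (p + 7)/(-5*m*p + 15*m + p^2 - 3*p)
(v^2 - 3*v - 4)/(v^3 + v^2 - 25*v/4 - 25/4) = 4*(v - 4)/(4*v^2 - 25)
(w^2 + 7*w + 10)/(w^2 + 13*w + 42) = (w^2 + 7*w + 10)/(w^2 + 13*w + 42)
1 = 1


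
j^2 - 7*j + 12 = (j - 4)*(j - 3)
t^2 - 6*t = t*(t - 6)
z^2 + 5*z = z*(z + 5)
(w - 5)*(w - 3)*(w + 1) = w^3 - 7*w^2 + 7*w + 15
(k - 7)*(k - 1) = k^2 - 8*k + 7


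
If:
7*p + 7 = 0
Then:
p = -1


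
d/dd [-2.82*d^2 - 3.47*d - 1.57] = -5.64*d - 3.47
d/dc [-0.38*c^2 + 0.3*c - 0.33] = 0.3 - 0.76*c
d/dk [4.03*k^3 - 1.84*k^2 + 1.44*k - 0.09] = 12.09*k^2 - 3.68*k + 1.44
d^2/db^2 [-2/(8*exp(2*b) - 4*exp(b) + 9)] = 8*(-8*(4*exp(b) - 1)^2*exp(b) + (8*exp(b) - 1)*(8*exp(2*b) - 4*exp(b) + 9))*exp(b)/(8*exp(2*b) - 4*exp(b) + 9)^3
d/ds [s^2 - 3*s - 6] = 2*s - 3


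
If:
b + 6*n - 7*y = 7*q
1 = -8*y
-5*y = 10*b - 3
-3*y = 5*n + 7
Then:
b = 29/80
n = -53/40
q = -537/560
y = -1/8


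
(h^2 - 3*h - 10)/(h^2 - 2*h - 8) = (h - 5)/(h - 4)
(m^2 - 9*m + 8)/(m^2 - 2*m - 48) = (m - 1)/(m + 6)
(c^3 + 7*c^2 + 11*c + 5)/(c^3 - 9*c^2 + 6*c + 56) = (c^3 + 7*c^2 + 11*c + 5)/(c^3 - 9*c^2 + 6*c + 56)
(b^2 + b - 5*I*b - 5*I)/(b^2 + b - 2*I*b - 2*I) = (b - 5*I)/(b - 2*I)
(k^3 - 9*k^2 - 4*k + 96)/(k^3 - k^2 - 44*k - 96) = (k - 4)/(k + 4)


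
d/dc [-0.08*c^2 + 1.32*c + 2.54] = 1.32 - 0.16*c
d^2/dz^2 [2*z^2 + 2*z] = 4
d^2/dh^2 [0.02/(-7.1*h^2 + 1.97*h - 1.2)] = (2.0164*h^2 - 0.55948*h - 0.02*(14.2*h - 1.97)*(28.4*h - 3.94) + 0.3408)/(7.1*h^2 - 1.97*h + 1.2)^3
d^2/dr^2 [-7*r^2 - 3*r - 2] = -14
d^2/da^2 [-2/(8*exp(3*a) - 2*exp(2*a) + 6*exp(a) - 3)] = 4*(-4*(12*exp(2*a) - 2*exp(a) + 3)^2*exp(a) + (36*exp(2*a) - 4*exp(a) + 3)*(8*exp(3*a) - 2*exp(2*a) + 6*exp(a) - 3))*exp(a)/(8*exp(3*a) - 2*exp(2*a) + 6*exp(a) - 3)^3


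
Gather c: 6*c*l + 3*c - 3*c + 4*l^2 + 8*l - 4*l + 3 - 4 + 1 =6*c*l + 4*l^2 + 4*l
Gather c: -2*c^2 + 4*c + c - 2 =-2*c^2 + 5*c - 2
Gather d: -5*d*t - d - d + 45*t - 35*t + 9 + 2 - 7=d*(-5*t - 2) + 10*t + 4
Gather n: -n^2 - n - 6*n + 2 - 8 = -n^2 - 7*n - 6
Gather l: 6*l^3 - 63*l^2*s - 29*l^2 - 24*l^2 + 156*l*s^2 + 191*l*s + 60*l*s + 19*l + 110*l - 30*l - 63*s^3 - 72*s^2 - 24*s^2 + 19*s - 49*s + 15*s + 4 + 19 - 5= 6*l^3 + l^2*(-63*s - 53) + l*(156*s^2 + 251*s + 99) - 63*s^3 - 96*s^2 - 15*s + 18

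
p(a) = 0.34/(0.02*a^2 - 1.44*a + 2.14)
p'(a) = 0.34*(1.44 - 0.04*a)/(0.02*a^2 - 1.44*a + 2.14)^2 = (0.4896 - 0.0136*a)/(0.02*a^2 - 1.44*a + 2.14)^2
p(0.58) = 0.26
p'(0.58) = 0.28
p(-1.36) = 0.08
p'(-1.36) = 0.03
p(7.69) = -0.04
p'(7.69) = 0.01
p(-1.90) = 0.07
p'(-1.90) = 0.02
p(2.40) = -0.28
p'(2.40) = 0.32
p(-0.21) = 0.14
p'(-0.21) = 0.08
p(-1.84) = 0.07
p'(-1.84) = 0.02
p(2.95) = -0.18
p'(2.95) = 0.12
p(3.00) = -0.17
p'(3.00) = 0.11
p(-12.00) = 0.02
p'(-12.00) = 0.00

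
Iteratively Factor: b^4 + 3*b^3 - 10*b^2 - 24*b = (b + 2)*(b^3 + b^2 - 12*b) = (b - 3)*(b + 2)*(b^2 + 4*b) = (b - 3)*(b + 2)*(b + 4)*(b)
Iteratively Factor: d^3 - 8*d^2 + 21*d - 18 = (d - 3)*(d^2 - 5*d + 6) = (d - 3)^2*(d - 2)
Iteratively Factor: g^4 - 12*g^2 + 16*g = (g - 2)*(g^3 + 2*g^2 - 8*g) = (g - 2)*(g + 4)*(g^2 - 2*g) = g*(g - 2)*(g + 4)*(g - 2)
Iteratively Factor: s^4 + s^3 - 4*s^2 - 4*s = (s + 2)*(s^3 - s^2 - 2*s) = s*(s + 2)*(s^2 - s - 2) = s*(s - 2)*(s + 2)*(s + 1)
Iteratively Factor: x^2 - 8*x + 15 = (x - 3)*(x - 5)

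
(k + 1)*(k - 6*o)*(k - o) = k^3 - 7*k^2*o + k^2 + 6*k*o^2 - 7*k*o + 6*o^2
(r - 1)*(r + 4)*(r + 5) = r^3 + 8*r^2 + 11*r - 20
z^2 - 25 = (z - 5)*(z + 5)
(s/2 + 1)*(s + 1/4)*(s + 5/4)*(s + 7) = s^4/2 + 21*s^3/4 + 445*s^2/32 + 381*s/32 + 35/16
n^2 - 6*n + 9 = (n - 3)^2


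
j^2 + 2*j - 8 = (j - 2)*(j + 4)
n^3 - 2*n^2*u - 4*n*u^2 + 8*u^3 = (n - 2*u)^2*(n + 2*u)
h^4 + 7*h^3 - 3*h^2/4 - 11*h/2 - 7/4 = (h - 1)*(h + 1/2)^2*(h + 7)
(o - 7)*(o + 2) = o^2 - 5*o - 14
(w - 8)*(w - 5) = w^2 - 13*w + 40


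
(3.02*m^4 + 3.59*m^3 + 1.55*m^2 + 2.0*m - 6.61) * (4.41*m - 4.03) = 13.3182*m^5 + 3.6613*m^4 - 7.6322*m^3 + 2.5735*m^2 - 37.2101*m + 26.6383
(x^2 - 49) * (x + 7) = x^3 + 7*x^2 - 49*x - 343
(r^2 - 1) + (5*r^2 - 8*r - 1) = 6*r^2 - 8*r - 2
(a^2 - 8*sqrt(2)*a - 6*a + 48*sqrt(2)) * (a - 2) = a^3 - 8*sqrt(2)*a^2 - 8*a^2 + 12*a + 64*sqrt(2)*a - 96*sqrt(2)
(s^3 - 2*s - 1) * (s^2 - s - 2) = s^5 - s^4 - 4*s^3 + s^2 + 5*s + 2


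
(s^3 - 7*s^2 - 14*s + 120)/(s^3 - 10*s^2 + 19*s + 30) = (s + 4)/(s + 1)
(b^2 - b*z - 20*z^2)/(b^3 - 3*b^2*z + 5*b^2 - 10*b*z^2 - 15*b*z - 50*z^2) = (b + 4*z)/(b^2 + 2*b*z + 5*b + 10*z)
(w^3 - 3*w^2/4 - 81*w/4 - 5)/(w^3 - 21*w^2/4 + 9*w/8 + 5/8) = 2*(w + 4)/(2*w - 1)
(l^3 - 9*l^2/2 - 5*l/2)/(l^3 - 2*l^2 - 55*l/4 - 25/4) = 2*l/(2*l + 5)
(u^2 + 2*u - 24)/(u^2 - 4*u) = (u + 6)/u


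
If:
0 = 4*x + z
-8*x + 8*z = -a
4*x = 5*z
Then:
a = 0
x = 0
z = 0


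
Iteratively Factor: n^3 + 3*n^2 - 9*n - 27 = (n - 3)*(n^2 + 6*n + 9) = (n - 3)*(n + 3)*(n + 3)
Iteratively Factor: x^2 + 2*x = (x + 2)*(x)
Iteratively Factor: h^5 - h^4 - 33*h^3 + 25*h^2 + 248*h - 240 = (h - 3)*(h^4 + 2*h^3 - 27*h^2 - 56*h + 80) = (h - 3)*(h + 4)*(h^3 - 2*h^2 - 19*h + 20) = (h - 3)*(h + 4)^2*(h^2 - 6*h + 5) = (h - 5)*(h - 3)*(h + 4)^2*(h - 1)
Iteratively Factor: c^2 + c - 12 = (c - 3)*(c + 4)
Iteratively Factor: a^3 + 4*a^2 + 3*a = (a + 1)*(a^2 + 3*a) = (a + 1)*(a + 3)*(a)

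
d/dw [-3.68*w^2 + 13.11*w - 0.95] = 13.11 - 7.36*w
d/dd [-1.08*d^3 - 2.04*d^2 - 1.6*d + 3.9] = -3.24*d^2 - 4.08*d - 1.6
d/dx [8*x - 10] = 8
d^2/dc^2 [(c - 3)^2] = 2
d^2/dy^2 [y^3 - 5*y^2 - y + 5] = 6*y - 10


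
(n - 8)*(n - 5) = n^2 - 13*n + 40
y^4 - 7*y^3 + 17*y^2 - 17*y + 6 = (y - 3)*(y - 2)*(y - 1)^2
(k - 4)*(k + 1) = k^2 - 3*k - 4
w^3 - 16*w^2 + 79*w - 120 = (w - 8)*(w - 5)*(w - 3)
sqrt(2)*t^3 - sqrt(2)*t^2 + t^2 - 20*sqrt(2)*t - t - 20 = (t - 5)*(t + 4)*(sqrt(2)*t + 1)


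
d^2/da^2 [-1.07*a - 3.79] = 0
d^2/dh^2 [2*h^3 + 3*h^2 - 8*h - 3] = 12*h + 6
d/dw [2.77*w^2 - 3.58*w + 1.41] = 5.54*w - 3.58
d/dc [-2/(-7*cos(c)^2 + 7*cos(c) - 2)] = 14*(2*cos(c) - 1)*sin(c)/(7*cos(c)^2 - 7*cos(c) + 2)^2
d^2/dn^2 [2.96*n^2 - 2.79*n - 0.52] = 5.92000000000000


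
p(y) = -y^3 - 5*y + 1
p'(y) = -3*y^2 - 5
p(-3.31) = 53.81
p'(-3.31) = -37.87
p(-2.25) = 23.64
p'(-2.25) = -20.19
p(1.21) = -6.82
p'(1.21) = -9.39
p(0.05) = 0.75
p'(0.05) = -5.01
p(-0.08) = 1.40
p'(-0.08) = -5.02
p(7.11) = -393.98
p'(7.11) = -156.66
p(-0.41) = 3.12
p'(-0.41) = -5.50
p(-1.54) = 12.35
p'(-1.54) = -12.11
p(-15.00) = 3451.00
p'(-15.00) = -680.00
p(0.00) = 1.00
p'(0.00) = -5.00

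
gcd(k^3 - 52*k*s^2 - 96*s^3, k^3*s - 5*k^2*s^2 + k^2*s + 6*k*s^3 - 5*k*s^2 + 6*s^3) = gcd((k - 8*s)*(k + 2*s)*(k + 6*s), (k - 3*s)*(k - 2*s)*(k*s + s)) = 1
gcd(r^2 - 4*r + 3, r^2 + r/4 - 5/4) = r - 1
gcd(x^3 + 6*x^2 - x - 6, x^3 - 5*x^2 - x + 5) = x^2 - 1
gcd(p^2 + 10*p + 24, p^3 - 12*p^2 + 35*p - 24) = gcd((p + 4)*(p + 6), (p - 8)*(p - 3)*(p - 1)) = 1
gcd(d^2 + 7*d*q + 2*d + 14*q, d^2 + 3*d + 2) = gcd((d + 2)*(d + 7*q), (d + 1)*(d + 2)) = d + 2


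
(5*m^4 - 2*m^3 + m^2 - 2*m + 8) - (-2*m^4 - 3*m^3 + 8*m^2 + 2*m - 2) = 7*m^4 + m^3 - 7*m^2 - 4*m + 10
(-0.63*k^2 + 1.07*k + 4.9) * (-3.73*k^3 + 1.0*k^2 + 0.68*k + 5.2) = 2.3499*k^5 - 4.6211*k^4 - 17.6354*k^3 + 2.3516*k^2 + 8.896*k + 25.48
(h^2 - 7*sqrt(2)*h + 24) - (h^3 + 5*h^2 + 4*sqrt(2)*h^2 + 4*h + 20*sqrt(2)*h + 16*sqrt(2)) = -h^3 - 4*sqrt(2)*h^2 - 4*h^2 - 27*sqrt(2)*h - 4*h - 16*sqrt(2) + 24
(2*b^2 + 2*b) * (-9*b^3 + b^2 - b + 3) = -18*b^5 - 16*b^4 + 4*b^2 + 6*b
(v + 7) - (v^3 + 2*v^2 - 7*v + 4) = -v^3 - 2*v^2 + 8*v + 3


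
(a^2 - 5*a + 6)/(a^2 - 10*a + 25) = (a^2 - 5*a + 6)/(a^2 - 10*a + 25)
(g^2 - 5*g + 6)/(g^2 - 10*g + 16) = (g - 3)/(g - 8)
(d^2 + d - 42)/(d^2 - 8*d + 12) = (d + 7)/(d - 2)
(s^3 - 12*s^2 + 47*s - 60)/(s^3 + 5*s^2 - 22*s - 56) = (s^2 - 8*s + 15)/(s^2 + 9*s + 14)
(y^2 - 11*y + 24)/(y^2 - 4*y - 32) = (y - 3)/(y + 4)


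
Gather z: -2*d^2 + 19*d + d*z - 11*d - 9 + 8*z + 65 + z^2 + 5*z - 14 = -2*d^2 + 8*d + z^2 + z*(d + 13) + 42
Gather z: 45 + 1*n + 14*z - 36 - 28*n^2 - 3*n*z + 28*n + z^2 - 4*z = -28*n^2 + 29*n + z^2 + z*(10 - 3*n) + 9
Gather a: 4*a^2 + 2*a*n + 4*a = 4*a^2 + a*(2*n + 4)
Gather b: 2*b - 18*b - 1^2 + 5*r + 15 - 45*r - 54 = -16*b - 40*r - 40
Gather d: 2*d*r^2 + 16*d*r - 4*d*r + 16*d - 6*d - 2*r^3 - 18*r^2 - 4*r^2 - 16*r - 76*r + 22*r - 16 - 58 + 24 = d*(2*r^2 + 12*r + 10) - 2*r^3 - 22*r^2 - 70*r - 50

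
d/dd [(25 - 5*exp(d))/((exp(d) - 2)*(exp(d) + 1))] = 5*(exp(2*d) - 10*exp(d) + 7)*exp(d)/(exp(4*d) - 2*exp(3*d) - 3*exp(2*d) + 4*exp(d) + 4)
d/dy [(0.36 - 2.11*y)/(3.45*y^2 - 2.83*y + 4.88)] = (7.2795*y^2 - 2.484*y - 9.278)/(11.9025*y^4 - 19.527*y^3 + 41.6809*y^2 - 27.6208*y + 23.8144)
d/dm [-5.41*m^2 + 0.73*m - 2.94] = 0.73 - 10.82*m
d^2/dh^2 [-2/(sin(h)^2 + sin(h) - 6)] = 2*(4*sin(h)^4 + 3*sin(h)^3 + 19*sin(h)^2 - 14)/(sin(h)^2 + sin(h) - 6)^3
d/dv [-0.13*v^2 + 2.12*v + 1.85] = 2.12 - 0.26*v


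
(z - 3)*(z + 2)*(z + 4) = z^3 + 3*z^2 - 10*z - 24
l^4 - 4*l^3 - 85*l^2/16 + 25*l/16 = l*(l - 5)*(l - 1/4)*(l + 5/4)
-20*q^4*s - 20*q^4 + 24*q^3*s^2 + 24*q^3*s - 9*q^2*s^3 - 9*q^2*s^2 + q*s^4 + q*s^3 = (-5*q + s)*(-2*q + s)^2*(q*s + q)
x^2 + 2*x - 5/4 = (x - 1/2)*(x + 5/2)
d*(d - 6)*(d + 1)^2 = d^4 - 4*d^3 - 11*d^2 - 6*d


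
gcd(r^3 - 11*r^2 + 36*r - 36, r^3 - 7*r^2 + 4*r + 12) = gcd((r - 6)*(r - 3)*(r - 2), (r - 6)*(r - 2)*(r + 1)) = r^2 - 8*r + 12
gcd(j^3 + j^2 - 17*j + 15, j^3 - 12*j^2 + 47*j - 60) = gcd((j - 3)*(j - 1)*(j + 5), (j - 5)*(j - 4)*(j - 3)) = j - 3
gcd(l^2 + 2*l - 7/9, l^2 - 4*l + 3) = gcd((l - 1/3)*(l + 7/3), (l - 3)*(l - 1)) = 1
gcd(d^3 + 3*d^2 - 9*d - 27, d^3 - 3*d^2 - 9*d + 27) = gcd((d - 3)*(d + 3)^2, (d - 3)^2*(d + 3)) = d^2 - 9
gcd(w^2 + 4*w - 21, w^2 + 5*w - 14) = w + 7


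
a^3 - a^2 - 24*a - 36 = (a - 6)*(a + 2)*(a + 3)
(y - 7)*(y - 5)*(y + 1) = y^3 - 11*y^2 + 23*y + 35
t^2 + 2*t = t*(t + 2)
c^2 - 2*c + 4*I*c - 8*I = (c - 2)*(c + 4*I)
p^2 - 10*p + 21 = (p - 7)*(p - 3)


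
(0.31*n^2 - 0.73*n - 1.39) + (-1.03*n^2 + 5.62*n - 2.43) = -0.72*n^2 + 4.89*n - 3.82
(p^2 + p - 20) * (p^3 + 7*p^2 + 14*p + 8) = p^5 + 8*p^4 + p^3 - 118*p^2 - 272*p - 160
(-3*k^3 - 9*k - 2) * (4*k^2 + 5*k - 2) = -12*k^5 - 15*k^4 - 30*k^3 - 53*k^2 + 8*k + 4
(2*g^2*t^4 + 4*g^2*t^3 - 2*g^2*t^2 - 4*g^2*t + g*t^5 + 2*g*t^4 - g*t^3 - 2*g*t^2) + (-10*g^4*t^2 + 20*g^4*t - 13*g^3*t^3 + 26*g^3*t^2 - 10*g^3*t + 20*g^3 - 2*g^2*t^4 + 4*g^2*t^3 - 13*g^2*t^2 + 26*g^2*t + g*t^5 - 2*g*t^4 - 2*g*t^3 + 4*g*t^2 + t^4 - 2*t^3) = -10*g^4*t^2 + 20*g^4*t - 13*g^3*t^3 + 26*g^3*t^2 - 10*g^3*t + 20*g^3 + 8*g^2*t^3 - 15*g^2*t^2 + 22*g^2*t + 2*g*t^5 - 3*g*t^3 + 2*g*t^2 + t^4 - 2*t^3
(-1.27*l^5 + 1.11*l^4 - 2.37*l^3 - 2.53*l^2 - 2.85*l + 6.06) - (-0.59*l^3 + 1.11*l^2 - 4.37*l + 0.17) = -1.27*l^5 + 1.11*l^4 - 1.78*l^3 - 3.64*l^2 + 1.52*l + 5.89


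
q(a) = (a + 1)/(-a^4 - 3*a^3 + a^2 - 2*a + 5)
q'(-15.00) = 0.00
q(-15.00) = 0.00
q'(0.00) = 0.28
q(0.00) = 0.20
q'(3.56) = 0.01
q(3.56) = -0.02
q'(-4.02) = 0.20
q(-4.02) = 0.08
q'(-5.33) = 0.01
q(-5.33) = 0.01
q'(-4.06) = 0.17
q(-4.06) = 0.07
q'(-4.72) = 0.03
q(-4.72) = 0.03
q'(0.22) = 0.34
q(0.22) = 0.27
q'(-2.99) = 0.14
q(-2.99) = -0.10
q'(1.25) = 2.44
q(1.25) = -0.53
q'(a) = (a + 1)*(4*a^3 + 9*a^2 - 2*a + 2)/(-a^4 - 3*a^3 + a^2 - 2*a + 5)^2 + 1/(-a^4 - 3*a^3 + a^2 - 2*a + 5)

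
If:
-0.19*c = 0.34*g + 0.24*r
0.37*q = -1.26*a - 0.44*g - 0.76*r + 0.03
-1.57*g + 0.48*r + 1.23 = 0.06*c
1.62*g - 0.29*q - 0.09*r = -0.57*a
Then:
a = -0.804016602294158*r - 1.0457585231993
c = -1.94314501619288*r - 1.50485786254048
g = 0.379992803166607*r + 0.840949982007916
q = 0.232065095938734*r + 2.64226418148009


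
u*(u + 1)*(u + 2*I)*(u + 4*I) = u^4 + u^3 + 6*I*u^3 - 8*u^2 + 6*I*u^2 - 8*u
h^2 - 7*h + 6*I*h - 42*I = (h - 7)*(h + 6*I)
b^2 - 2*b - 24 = (b - 6)*(b + 4)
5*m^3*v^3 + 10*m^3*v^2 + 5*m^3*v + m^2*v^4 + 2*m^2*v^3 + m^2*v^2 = v*(5*m + v)*(m*v + m)^2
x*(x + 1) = x^2 + x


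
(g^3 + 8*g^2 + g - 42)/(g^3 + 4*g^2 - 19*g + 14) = (g + 3)/(g - 1)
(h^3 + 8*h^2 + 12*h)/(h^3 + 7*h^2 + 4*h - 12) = h/(h - 1)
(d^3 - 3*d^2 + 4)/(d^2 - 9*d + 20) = (d^3 - 3*d^2 + 4)/(d^2 - 9*d + 20)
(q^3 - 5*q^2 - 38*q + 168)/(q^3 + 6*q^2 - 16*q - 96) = (q - 7)/(q + 4)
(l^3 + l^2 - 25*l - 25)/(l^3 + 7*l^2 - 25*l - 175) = (l + 1)/(l + 7)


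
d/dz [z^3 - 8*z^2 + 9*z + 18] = 3*z^2 - 16*z + 9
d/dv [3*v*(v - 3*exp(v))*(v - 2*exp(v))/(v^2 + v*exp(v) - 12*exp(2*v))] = 3*(-6*v^2*exp(v) + v^2 + 8*v*exp(v) - 8*exp(2*v))/(v^2 + 8*v*exp(v) + 16*exp(2*v))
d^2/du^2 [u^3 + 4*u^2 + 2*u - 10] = 6*u + 8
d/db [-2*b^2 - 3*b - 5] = -4*b - 3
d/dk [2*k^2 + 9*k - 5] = 4*k + 9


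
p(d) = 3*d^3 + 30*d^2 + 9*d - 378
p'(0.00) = 9.00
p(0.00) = -378.00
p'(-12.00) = 585.00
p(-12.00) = -1350.00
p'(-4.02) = -86.76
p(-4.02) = -124.26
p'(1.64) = 131.61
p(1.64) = -269.32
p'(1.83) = 148.94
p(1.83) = -242.68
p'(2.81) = 248.66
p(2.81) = -49.26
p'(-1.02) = -42.84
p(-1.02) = -359.15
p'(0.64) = 51.09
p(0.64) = -359.17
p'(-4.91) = -68.63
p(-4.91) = -54.06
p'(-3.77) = -89.28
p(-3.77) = -146.29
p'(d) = 9*d^2 + 60*d + 9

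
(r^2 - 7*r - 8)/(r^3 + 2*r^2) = (r^2 - 7*r - 8)/(r^2*(r + 2))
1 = 1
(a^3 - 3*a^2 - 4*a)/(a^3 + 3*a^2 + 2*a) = (a - 4)/(a + 2)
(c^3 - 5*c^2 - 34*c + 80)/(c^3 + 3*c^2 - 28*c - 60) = (c^3 - 5*c^2 - 34*c + 80)/(c^3 + 3*c^2 - 28*c - 60)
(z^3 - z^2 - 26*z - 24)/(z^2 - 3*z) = (z^3 - z^2 - 26*z - 24)/(z*(z - 3))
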